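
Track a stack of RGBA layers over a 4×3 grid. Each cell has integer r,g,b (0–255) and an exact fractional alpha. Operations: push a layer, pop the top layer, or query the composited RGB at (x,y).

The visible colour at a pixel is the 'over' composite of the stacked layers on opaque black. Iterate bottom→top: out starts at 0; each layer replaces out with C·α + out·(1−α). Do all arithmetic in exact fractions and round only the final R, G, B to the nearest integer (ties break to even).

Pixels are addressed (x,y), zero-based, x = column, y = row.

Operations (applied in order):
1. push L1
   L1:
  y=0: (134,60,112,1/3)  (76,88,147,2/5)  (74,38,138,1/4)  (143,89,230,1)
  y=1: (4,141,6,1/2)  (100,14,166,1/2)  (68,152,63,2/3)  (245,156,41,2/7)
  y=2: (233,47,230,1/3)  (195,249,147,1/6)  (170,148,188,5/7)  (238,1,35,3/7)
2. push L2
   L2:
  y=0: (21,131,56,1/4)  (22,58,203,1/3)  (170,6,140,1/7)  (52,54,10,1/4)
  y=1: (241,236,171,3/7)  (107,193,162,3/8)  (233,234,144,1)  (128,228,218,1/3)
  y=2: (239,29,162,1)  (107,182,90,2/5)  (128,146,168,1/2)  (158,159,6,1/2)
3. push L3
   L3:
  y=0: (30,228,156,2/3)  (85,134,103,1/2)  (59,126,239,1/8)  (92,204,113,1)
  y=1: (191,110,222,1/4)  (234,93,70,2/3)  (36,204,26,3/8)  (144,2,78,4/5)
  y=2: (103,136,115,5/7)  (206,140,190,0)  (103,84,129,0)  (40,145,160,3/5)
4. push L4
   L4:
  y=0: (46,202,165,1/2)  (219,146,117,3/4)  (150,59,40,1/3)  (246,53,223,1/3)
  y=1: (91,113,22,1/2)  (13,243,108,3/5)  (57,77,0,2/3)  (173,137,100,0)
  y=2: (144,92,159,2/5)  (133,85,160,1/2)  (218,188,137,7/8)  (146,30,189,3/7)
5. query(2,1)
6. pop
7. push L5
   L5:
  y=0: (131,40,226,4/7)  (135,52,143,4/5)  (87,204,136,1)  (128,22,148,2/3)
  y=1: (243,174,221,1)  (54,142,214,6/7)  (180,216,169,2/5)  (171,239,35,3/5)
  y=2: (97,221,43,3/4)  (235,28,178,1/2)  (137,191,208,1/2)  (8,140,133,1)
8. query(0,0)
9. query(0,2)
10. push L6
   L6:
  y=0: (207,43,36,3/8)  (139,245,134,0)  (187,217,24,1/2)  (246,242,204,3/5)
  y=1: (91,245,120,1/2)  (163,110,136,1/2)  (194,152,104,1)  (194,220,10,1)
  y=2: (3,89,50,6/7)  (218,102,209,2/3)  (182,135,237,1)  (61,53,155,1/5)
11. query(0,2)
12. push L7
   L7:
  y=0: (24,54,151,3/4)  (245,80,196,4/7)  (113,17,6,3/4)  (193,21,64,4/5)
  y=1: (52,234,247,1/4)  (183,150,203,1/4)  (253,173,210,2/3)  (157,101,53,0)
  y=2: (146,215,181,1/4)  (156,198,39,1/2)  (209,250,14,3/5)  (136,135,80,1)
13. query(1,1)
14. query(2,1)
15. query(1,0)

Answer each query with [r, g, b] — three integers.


at x=2,y=1 over L1,L2,L3,L4:
after L1 α=2/3: [136/3, 304/3, 42]
after L2 α=1: [233, 234, 144]
after L3 α=3/8: [1273/8, 891/4, 399/4]
after L4 α=2/3: [2185/24, 1507/12, 133/4]
= [91, 126, 33]

at x=0,y=0 over L1,L2,L3,L5:
after L1 α=1/3: [134/3, 20, 112/3]
after L2 α=1/4: [155/4, 191/4, 42]
after L3 α=2/3: [395/12, 2015/12, 118]
after L5 α=4/7: [2491/28, 2655/28, 1258/7]
rounded: [89, 95, 180]

query (0,2) [L1,L2,L3,L5] — begin 0,0,0
L1 α=1/3: [233/3, 47/3, 230/3]
L2 α=1: [239, 29, 162]
L3 α=5/7: [993/7, 738/7, 899/7]
L5 α=3/4: [1515/14, 5379/28, 901/14]
= [108, 192, 64]

at x=0,y=2 over L1,L2,L3,L5,L6:
after L1 α=1/3: [233/3, 47/3, 230/3]
after L2 α=1: [239, 29, 162]
after L3 α=5/7: [993/7, 738/7, 899/7]
after L5 α=3/4: [1515/14, 5379/28, 901/14]
after L6 α=6/7: [1767/98, 20331/196, 5101/98]
rounded: [18, 104, 52]

at x=1,y=1 over L1,L2,L3,L5,L6,L7:
after L1 α=1/2: [50, 7, 83]
after L2 α=3/8: [571/8, 307/4, 901/8]
after L3 α=2/3: [4315/24, 1051/12, 2021/24]
after L5 α=6/7: [12091/168, 11275/84, 4691/24]
after L6 α=1/2: [39475/336, 20515/168, 7955/48]
after L7 α=1/4: [59971/448, 28915/224, 11203/64]
rounded: [134, 129, 175]

at x=2,y=1 over L1,L2,L3,L5,L6,L7:
L1 α=2/3: [136/3, 304/3, 42]
L2 α=1: [233, 234, 144]
L3 α=3/8: [1273/8, 891/4, 399/4]
L5 α=2/5: [6699/40, 4401/20, 2549/20]
L6 α=1: [194, 152, 104]
L7 α=2/3: [700/3, 166, 524/3]
rounded: [233, 166, 175]

(1,0) stack=L1,L2,L3,L5,L6,L7; from [0,0,0]:
after L1 α=2/5: [152/5, 176/5, 294/5]
after L2 α=1/3: [138/5, 214/5, 1603/15]
after L3 α=1/2: [563/10, 442/5, 1574/15]
after L5 α=4/5: [5963/50, 1482/25, 10154/75]
after L6 α=0: [5963/50, 1482/25, 10154/75]
after L7 α=4/7: [66889/350, 1778/25, 29754/175]
= [191, 71, 170]


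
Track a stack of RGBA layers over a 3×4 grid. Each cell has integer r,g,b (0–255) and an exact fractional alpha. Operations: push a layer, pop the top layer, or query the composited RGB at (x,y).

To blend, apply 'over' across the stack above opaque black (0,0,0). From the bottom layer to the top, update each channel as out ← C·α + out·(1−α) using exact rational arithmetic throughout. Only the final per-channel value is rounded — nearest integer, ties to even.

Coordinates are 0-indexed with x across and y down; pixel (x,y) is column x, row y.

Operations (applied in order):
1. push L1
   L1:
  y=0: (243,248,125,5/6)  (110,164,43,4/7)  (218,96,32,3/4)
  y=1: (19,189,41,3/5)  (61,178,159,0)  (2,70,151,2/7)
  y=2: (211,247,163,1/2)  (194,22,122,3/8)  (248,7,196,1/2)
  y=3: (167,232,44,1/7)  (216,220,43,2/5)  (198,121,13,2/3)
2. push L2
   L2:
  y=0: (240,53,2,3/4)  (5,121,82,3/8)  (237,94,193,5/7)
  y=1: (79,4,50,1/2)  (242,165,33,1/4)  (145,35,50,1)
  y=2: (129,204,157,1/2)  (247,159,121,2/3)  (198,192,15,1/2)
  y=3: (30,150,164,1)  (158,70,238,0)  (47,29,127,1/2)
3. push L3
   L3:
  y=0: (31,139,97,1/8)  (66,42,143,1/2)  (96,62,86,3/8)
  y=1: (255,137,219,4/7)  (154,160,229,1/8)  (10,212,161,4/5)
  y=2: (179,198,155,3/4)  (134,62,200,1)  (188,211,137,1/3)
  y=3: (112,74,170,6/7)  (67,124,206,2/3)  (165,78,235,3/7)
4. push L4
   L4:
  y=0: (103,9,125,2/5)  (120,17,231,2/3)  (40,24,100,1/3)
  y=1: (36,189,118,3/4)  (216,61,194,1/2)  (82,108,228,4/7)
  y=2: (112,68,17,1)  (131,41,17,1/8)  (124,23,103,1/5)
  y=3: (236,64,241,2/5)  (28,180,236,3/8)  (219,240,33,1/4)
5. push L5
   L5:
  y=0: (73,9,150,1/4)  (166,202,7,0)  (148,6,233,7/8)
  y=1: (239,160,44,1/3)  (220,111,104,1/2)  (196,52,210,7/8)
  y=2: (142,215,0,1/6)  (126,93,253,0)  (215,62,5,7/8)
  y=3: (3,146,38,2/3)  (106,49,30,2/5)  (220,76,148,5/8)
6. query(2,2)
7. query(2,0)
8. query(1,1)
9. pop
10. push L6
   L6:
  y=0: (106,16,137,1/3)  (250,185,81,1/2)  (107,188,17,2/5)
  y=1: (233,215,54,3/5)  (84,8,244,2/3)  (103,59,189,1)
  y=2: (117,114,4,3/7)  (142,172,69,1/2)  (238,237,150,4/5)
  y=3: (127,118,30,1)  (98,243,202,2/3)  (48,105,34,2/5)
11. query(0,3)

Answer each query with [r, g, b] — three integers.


at x=2,y=2 over L1,L2,L3,L4,L5:
+L1 (α=1/2) → [124, 7/2, 98]
+L2 (α=1/2) → [161, 391/4, 113/2]
+L3 (α=1/3) → [170, 271/2, 250/3]
+L4 (α=1/5) → [804/5, 113, 1309/15]
+L5 (α=7/8) → [8329/40, 547/8, 917/60]
= [208, 68, 15]

(2,0) stack=L1,L2,L3,L4,L5; from [0,0,0]:
L1 α=3/4: [327/2, 72, 24]
L2 α=5/7: [216, 614/7, 1013/7]
L3 α=3/8: [171, 1093/14, 6871/56]
L4 α=1/3: [382/3, 1261/21, 9671/84]
L5 α=7/8: [1745/12, 2143/168, 146675/672]
rounded: [145, 13, 218]

at x=1,y=1 over L1,L2,L3,L4,L5:
after L1 α=0: [0, 0, 0]
after L2 α=1/4: [121/2, 165/4, 33/4]
after L3 α=1/8: [1155/16, 1795/32, 1147/32]
after L4 α=1/2: [4611/32, 3747/64, 7355/64]
after L5 α=1/2: [11651/64, 10851/128, 14011/128]
rounded: [182, 85, 109]

at x=0,y=3 over L1,L2,L3,L4,L6:
+L1 (α=1/7) → [167/7, 232/7, 44/7]
+L2 (α=1) → [30, 150, 164]
+L3 (α=6/7) → [702/7, 594/7, 1184/7]
+L4 (α=2/5) → [1082/7, 2678/35, 6926/35]
+L6 (α=1) → [127, 118, 30]
→ [127, 118, 30]


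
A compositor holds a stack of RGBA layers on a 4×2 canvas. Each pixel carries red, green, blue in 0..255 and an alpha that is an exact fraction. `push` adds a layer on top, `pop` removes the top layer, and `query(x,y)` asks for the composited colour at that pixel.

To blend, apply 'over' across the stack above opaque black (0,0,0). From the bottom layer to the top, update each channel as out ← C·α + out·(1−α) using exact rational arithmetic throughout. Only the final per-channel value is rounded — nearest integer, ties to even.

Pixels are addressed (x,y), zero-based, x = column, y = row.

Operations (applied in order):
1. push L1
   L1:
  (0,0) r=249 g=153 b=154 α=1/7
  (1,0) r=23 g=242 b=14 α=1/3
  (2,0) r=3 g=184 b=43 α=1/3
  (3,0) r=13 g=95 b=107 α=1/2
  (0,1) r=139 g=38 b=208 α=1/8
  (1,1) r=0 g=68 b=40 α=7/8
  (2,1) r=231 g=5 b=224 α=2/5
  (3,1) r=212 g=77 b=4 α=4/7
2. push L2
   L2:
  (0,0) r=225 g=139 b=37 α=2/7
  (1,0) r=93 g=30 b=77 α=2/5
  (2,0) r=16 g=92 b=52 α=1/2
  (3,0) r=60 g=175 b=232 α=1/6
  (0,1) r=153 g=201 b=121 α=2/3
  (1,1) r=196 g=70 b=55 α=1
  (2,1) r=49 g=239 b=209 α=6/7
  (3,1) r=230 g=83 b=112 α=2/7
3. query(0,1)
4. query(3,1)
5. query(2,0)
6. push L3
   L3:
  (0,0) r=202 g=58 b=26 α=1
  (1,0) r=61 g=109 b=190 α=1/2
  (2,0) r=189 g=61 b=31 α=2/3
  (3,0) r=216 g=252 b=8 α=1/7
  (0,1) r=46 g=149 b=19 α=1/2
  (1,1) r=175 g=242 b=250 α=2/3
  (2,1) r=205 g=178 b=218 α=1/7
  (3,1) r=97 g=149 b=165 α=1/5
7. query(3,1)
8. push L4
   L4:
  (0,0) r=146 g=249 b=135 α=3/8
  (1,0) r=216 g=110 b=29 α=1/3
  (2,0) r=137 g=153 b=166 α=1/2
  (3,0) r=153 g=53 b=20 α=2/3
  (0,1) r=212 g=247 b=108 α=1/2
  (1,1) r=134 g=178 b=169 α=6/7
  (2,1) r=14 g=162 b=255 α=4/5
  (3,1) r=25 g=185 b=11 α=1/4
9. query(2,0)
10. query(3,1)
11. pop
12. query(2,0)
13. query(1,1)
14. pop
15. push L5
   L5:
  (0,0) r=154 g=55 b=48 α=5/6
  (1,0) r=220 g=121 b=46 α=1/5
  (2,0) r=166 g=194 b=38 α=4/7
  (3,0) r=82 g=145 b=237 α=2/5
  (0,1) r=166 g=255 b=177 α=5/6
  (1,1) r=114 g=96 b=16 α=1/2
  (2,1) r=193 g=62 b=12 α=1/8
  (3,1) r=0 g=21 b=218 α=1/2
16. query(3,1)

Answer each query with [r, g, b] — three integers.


(0,1) stack=L1,L2; from [0,0,0]:
L1 α=1/8: [139/8, 19/4, 26]
L2 α=2/3: [2587/24, 1627/12, 268/3]
= [108, 136, 89]

at x=3,y=1 over L1,L2:
after L1 α=4/7: [848/7, 44, 16/7]
after L2 α=2/7: [7460/49, 386/7, 1648/49]
→ [152, 55, 34]

at x=2,y=0 over L1,L2:
+L1 (α=1/3) → [1, 184/3, 43/3]
+L2 (α=1/2) → [17/2, 230/3, 199/6]
= [8, 77, 33]

(3,1) stack=L1,L2,L3; from [0,0,0]:
L1 α=4/7: [848/7, 44, 16/7]
L2 α=2/7: [7460/49, 386/7, 1648/49]
L3 α=1/5: [34593/245, 2587/35, 14677/245]
→ [141, 74, 60]

query (2,0) [L1,L2,L3,L4] — begin 0,0,0
+L1 (α=1/3) → [1, 184/3, 43/3]
+L2 (α=1/2) → [17/2, 230/3, 199/6]
+L3 (α=2/3) → [773/6, 596/9, 571/18]
+L4 (α=1/2) → [1595/12, 1973/18, 3559/36]
→ [133, 110, 99]

at x=3,y=1 over L1,L2,L3,L4:
+L1 (α=4/7) → [848/7, 44, 16/7]
+L2 (α=2/7) → [7460/49, 386/7, 1648/49]
+L3 (α=1/5) → [34593/245, 2587/35, 14677/245]
+L4 (α=1/4) → [27476/245, 3559/35, 23363/490]
= [112, 102, 48]

(2,0) stack=L1,L2,L3; from [0,0,0]:
+L1 (α=1/3) → [1, 184/3, 43/3]
+L2 (α=1/2) → [17/2, 230/3, 199/6]
+L3 (α=2/3) → [773/6, 596/9, 571/18]
= [129, 66, 32]

(1,1) stack=L1,L2,L3; from [0,0,0]:
+L1 (α=7/8) → [0, 119/2, 35]
+L2 (α=1) → [196, 70, 55]
+L3 (α=2/3) → [182, 554/3, 185]
→ [182, 185, 185]

query (3,1) [L1,L2,L5] — begin 0,0,0
after L1 α=4/7: [848/7, 44, 16/7]
after L2 α=2/7: [7460/49, 386/7, 1648/49]
after L5 α=1/2: [3730/49, 533/14, 6165/49]
→ [76, 38, 126]


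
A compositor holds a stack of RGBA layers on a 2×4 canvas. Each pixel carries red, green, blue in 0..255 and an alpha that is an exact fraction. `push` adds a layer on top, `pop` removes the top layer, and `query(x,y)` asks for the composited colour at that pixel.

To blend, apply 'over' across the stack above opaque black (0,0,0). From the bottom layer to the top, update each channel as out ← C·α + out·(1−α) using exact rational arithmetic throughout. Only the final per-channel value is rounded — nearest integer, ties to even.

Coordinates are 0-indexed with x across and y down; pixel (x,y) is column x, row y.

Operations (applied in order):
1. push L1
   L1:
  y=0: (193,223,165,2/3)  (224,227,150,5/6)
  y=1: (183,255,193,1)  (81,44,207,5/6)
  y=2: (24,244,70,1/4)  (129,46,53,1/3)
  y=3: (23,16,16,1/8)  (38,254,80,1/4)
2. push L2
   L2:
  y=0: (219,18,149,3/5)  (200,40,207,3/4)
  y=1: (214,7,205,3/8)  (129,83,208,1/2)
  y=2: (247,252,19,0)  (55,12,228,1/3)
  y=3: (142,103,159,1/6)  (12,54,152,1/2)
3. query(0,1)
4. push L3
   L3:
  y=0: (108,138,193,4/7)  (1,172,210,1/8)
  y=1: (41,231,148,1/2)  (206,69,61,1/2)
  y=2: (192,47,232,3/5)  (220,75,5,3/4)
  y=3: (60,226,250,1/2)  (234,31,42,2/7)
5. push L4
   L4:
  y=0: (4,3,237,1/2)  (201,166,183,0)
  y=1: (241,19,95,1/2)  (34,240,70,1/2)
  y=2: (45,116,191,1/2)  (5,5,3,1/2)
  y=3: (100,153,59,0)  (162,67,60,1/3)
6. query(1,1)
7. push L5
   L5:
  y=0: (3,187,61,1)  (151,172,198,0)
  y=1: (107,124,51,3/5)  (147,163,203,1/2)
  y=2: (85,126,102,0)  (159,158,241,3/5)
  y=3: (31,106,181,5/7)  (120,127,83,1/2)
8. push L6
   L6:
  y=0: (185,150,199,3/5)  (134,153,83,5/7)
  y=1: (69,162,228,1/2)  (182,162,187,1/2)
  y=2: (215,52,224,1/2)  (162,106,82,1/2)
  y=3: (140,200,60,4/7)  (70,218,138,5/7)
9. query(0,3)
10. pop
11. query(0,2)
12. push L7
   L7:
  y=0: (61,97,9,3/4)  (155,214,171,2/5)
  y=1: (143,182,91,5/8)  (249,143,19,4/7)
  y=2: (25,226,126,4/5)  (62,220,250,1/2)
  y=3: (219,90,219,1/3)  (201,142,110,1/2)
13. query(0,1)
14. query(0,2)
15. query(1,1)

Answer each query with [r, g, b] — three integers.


query (0,1) [L1,L2] — begin 0,0,0
+L1 (α=1) → [183, 255, 193]
+L2 (α=3/8) → [1557/8, 162, 395/2]
→ [195, 162, 198]

query (1,1) [L1,L2,L3,L4] — begin 0,0,0
L1 α=5/6: [135/2, 110/3, 345/2]
L2 α=1/2: [393/4, 359/6, 761/4]
L3 α=1/2: [1217/8, 773/12, 1005/8]
L4 α=1/2: [1489/16, 3653/24, 1565/16]
→ [93, 152, 98]

at x=0,y=3 over L1,L2,L3,L4,L5,L6:
+L1 (α=1/8) → [23/8, 2, 2]
+L2 (α=1/6) → [417/16, 113/6, 169/6]
+L3 (α=1/2) → [1377/32, 1469/12, 1669/12]
+L4 (α=0) → [1377/32, 1469/12, 1669/12]
+L5 (α=5/7) → [551/16, 4649/42, 7099/42]
+L6 (α=4/7) → [10613/112, 15849/98, 10459/98]
= [95, 162, 107]

query (0,2) [L1,L2,L3,L4,L5] — begin 0,0,0
L1 α=1/4: [6, 61, 35/2]
L2 α=0: [6, 61, 35/2]
L3 α=3/5: [588/5, 263/5, 731/5]
L4 α=1/2: [813/10, 843/10, 843/5]
L5 α=0: [813/10, 843/10, 843/5]
= [81, 84, 169]

(0,1) stack=L1,L2,L3,L4,L5,L7; from [0,0,0]:
+L1 (α=1) → [183, 255, 193]
+L2 (α=3/8) → [1557/8, 162, 395/2]
+L3 (α=1/2) → [1885/16, 393/2, 691/4]
+L4 (α=1/2) → [5741/32, 431/4, 1071/8]
+L5 (α=3/5) → [10877/80, 235/2, 1683/20]
+L7 (α=5/8) → [89831/640, 2525/16, 14149/160]
rounded: [140, 158, 88]

at x=0,y=2 over L1,L2,L3,L4,L5,L7:
+L1 (α=1/4) → [6, 61, 35/2]
+L2 (α=0) → [6, 61, 35/2]
+L3 (α=3/5) → [588/5, 263/5, 731/5]
+L4 (α=1/2) → [813/10, 843/10, 843/5]
+L5 (α=0) → [813/10, 843/10, 843/5]
+L7 (α=4/5) → [1813/50, 9883/50, 3363/25]
= [36, 198, 135]

(1,1) stack=L1,L2,L3,L4,L5,L7; from [0,0,0]:
after L1 α=5/6: [135/2, 110/3, 345/2]
after L2 α=1/2: [393/4, 359/6, 761/4]
after L3 α=1/2: [1217/8, 773/12, 1005/8]
after L4 α=1/2: [1489/16, 3653/24, 1565/16]
after L5 α=1/2: [3841/32, 7565/48, 4813/32]
after L7 α=4/7: [43395/224, 16717/112, 16871/224]
→ [194, 149, 75]


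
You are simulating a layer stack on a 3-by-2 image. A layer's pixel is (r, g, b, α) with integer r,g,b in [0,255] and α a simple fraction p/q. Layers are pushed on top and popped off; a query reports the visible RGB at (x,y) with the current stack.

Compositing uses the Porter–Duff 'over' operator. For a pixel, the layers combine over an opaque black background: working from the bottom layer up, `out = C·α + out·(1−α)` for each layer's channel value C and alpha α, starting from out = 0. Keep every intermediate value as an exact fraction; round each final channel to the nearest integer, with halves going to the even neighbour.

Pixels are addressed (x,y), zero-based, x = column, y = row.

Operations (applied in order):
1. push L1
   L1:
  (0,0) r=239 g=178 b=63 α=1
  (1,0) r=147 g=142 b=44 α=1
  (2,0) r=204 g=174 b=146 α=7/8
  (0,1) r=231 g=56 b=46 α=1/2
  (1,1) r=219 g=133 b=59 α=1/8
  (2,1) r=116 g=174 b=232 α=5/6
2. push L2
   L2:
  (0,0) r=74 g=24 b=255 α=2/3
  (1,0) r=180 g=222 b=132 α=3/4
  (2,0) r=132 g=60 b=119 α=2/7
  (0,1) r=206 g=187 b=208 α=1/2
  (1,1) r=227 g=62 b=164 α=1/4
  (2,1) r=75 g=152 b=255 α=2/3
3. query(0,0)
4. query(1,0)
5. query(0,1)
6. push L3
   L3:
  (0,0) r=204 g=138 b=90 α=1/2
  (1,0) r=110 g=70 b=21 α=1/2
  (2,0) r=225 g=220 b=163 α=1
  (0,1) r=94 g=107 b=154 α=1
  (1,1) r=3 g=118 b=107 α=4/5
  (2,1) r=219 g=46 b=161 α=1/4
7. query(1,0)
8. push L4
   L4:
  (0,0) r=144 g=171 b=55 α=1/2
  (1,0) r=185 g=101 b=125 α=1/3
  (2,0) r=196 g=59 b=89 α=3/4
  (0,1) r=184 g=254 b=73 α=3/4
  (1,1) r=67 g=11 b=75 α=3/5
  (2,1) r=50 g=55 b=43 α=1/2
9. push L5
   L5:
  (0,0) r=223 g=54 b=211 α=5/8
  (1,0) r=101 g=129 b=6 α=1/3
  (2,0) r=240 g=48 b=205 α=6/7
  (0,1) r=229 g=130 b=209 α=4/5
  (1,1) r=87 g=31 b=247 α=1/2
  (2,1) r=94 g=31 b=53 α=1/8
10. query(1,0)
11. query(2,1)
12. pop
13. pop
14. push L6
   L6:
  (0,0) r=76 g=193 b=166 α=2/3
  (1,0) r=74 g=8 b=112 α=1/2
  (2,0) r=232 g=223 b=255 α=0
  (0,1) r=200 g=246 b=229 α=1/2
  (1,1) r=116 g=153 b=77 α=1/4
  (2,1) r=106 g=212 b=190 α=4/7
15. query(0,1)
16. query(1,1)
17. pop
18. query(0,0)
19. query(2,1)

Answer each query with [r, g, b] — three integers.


query (0,0) [L1,L2] — begin 0,0,0
L1 α=1: [239, 178, 63]
L2 α=2/3: [129, 226/3, 191]
rounded: [129, 75, 191]

at x=1,y=0 over L1,L2:
after L1 α=1: [147, 142, 44]
after L2 α=3/4: [687/4, 202, 110]
→ [172, 202, 110]

(0,1) stack=L1,L2; from [0,0,0]:
L1 α=1/2: [231/2, 28, 23]
L2 α=1/2: [643/4, 215/2, 231/2]
= [161, 108, 116]

query (1,0) [L1,L2,L3] — begin 0,0,0
+L1 (α=1) → [147, 142, 44]
+L2 (α=3/4) → [687/4, 202, 110]
+L3 (α=1/2) → [1127/8, 136, 131/2]
= [141, 136, 66]

at x=1,y=0 over L1,L2,L3,L4,L5:
+L1 (α=1) → [147, 142, 44]
+L2 (α=3/4) → [687/4, 202, 110]
+L3 (α=1/2) → [1127/8, 136, 131/2]
+L4 (α=1/3) → [1867/12, 373/3, 256/3]
+L5 (α=1/3) → [2473/18, 1133/9, 530/9]
→ [137, 126, 59]

at x=2,y=1 over L1,L2,L3,L4,L5:
+L1 (α=5/6) → [290/3, 145, 580/3]
+L2 (α=2/3) → [740/9, 449/3, 2110/9]
+L3 (α=1/4) → [1397/12, 495/4, 2593/12]
+L4 (α=1/2) → [1997/24, 715/8, 3109/24]
+L5 (α=1/8) → [16235/192, 5253/64, 23035/192]
→ [85, 82, 120]

query (0,1) [L1,L2,L3,L6] — begin 0,0,0
L1 α=1/2: [231/2, 28, 23]
L2 α=1/2: [643/4, 215/2, 231/2]
L3 α=1: [94, 107, 154]
L6 α=1/2: [147, 353/2, 383/2]
→ [147, 176, 192]

at x=1,y=1 over L1,L2,L3,L6:
after L1 α=1/8: [219/8, 133/8, 59/8]
after L2 α=1/4: [2473/32, 895/32, 1489/32]
after L3 α=4/5: [2857/160, 15999/160, 3037/32]
after L6 α=1/4: [27131/640, 72477/640, 11575/128]
→ [42, 113, 90]

(0,0) stack=L1,L2,L3; from [0,0,0]:
after L1 α=1: [239, 178, 63]
after L2 α=2/3: [129, 226/3, 191]
after L3 α=1/2: [333/2, 320/3, 281/2]
= [166, 107, 140]

query (2,1) [L1,L2,L3] — begin 0,0,0
L1 α=5/6: [290/3, 145, 580/3]
L2 α=2/3: [740/9, 449/3, 2110/9]
L3 α=1/4: [1397/12, 495/4, 2593/12]
= [116, 124, 216]


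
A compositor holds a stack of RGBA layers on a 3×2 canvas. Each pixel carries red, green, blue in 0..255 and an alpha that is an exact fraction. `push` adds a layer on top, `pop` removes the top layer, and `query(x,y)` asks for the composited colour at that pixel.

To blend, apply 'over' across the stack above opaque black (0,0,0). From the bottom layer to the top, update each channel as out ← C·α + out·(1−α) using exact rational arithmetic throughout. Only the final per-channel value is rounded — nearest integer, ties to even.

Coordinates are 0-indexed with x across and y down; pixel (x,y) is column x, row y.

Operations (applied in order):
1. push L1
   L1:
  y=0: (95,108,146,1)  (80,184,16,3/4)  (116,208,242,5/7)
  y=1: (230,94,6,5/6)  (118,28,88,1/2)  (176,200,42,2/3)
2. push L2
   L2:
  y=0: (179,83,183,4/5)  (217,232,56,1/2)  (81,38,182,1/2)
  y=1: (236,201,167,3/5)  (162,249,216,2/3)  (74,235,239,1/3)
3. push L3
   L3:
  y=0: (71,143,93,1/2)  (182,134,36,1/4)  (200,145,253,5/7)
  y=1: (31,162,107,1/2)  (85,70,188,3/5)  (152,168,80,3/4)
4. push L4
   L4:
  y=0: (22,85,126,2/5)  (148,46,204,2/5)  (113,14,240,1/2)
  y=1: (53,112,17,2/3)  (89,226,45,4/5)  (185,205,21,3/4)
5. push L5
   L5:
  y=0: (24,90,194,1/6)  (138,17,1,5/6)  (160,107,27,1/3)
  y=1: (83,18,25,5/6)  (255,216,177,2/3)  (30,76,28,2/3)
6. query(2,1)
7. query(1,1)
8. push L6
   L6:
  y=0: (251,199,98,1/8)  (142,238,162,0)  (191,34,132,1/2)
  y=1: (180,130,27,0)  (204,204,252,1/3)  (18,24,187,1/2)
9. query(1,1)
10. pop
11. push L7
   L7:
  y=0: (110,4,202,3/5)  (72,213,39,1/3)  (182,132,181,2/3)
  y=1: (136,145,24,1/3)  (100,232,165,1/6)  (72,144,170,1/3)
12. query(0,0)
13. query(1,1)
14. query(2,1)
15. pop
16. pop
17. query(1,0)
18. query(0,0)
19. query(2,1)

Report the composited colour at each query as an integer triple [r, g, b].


(2,1) stack=L1,L2,L3,L4,L5; from [0,0,0]:
L1 α=2/3: [352/3, 400/3, 28]
L2 α=1/3: [926/9, 1505/9, 295/3]
L3 α=3/4: [2515/18, 6041/36, 1015/12]
L4 α=3/4: [12505/72, 28181/144, 1771/48]
L5 α=2/3: [16825/216, 50069/432, 4459/144]
→ [78, 116, 31]

(1,1) stack=L1,L2,L3,L4,L5; from [0,0,0]:
L1 α=1/2: [59, 14, 44]
L2 α=2/3: [383/3, 512/3, 476/3]
L3 α=3/5: [1531/15, 1654/15, 2644/15]
L4 α=4/5: [6871/75, 15214/75, 5344/75]
L5 α=2/3: [45121/225, 47614/225, 31894/225]
→ [201, 212, 142]

query (1,1) [L1,L2,L3,L4,L5,L6] — begin 0,0,0
+L1 (α=1/2) → [59, 14, 44]
+L2 (α=2/3) → [383/3, 512/3, 476/3]
+L3 (α=3/5) → [1531/15, 1654/15, 2644/15]
+L4 (α=4/5) → [6871/75, 15214/75, 5344/75]
+L5 (α=2/3) → [45121/225, 47614/225, 31894/225]
+L6 (α=1/3) → [136142/675, 141128/675, 120488/675]
rounded: [202, 209, 179]

at x=0,y=0 over L1,L2,L3,L4,L5,L7:
+L1 (α=1) → [95, 108, 146]
+L2 (α=4/5) → [811/5, 88, 878/5]
+L3 (α=1/2) → [583/5, 231/2, 1343/10]
+L4 (α=2/5) → [1969/25, 1033/10, 6549/50]
+L5 (α=1/6) → [2089/30, 1213/12, 8489/60]
+L7 (α=3/5) → [7039/75, 257/6, 26669/150]
→ [94, 43, 178]

(1,1) stack=L1,L2,L3,L4,L5,L7; from [0,0,0]:
L1 α=1/2: [59, 14, 44]
L2 α=2/3: [383/3, 512/3, 476/3]
L3 α=3/5: [1531/15, 1654/15, 2644/15]
L4 α=4/5: [6871/75, 15214/75, 5344/75]
L5 α=2/3: [45121/225, 47614/225, 31894/225]
L7 α=1/6: [49621/270, 29027/135, 39319/270]
→ [184, 215, 146]

(2,1) stack=L1,L2,L3,L4,L5,L7; from [0,0,0]:
L1 α=2/3: [352/3, 400/3, 28]
L2 α=1/3: [926/9, 1505/9, 295/3]
L3 α=3/4: [2515/18, 6041/36, 1015/12]
L4 α=3/4: [12505/72, 28181/144, 1771/48]
L5 α=2/3: [16825/216, 50069/432, 4459/144]
L7 α=1/3: [24601/324, 81173/648, 16699/216]
rounded: [76, 125, 77]

at x=1,y=0 over L1,L2,L3,L4:
+L1 (α=3/4) → [60, 138, 12]
+L2 (α=1/2) → [277/2, 185, 34]
+L3 (α=1/4) → [1195/8, 689/4, 69/2]
+L4 (α=2/5) → [5953/40, 487/4, 1023/10]
= [149, 122, 102]

(0,0) stack=L1,L2,L3,L4; from [0,0,0]:
+L1 (α=1) → [95, 108, 146]
+L2 (α=4/5) → [811/5, 88, 878/5]
+L3 (α=1/2) → [583/5, 231/2, 1343/10]
+L4 (α=2/5) → [1969/25, 1033/10, 6549/50]
→ [79, 103, 131]

query (2,1) [L1,L2,L3,L4] — begin 0,0,0
+L1 (α=2/3) → [352/3, 400/3, 28]
+L2 (α=1/3) → [926/9, 1505/9, 295/3]
+L3 (α=3/4) → [2515/18, 6041/36, 1015/12]
+L4 (α=3/4) → [12505/72, 28181/144, 1771/48]
= [174, 196, 37]


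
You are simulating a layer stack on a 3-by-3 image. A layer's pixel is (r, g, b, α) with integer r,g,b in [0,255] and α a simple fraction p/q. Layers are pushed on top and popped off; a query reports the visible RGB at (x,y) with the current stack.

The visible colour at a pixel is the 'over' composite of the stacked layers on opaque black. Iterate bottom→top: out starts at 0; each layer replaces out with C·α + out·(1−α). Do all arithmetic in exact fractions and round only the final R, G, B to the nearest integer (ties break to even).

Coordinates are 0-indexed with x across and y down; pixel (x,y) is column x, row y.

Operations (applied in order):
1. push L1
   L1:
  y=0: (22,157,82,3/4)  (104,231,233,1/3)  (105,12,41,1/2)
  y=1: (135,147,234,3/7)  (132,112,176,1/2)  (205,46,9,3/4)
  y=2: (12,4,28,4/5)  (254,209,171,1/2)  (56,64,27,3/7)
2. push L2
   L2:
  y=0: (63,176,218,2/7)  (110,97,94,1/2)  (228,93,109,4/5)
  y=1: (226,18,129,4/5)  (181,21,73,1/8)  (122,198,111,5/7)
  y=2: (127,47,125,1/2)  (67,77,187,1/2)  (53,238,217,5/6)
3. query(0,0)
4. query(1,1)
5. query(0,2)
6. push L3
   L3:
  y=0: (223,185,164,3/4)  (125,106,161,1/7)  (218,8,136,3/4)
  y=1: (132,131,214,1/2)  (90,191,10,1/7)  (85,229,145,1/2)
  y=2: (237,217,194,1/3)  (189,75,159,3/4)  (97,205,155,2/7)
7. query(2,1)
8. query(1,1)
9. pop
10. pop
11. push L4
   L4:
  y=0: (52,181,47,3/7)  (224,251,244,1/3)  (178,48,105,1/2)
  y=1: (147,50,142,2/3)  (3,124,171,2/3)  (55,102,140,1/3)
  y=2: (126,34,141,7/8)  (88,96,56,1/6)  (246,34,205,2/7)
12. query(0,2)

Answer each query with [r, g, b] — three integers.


query (0,0) [L1,L2] — begin 0,0,0
after L1 α=3/4: [33/2, 471/4, 123/2]
after L2 α=2/7: [417/14, 3763/28, 1487/14]
= [30, 134, 106]

at x=1,y=1 over L1,L2:
L1 α=1/2: [66, 56, 88]
L2 α=1/8: [643/8, 413/8, 689/8]
= [80, 52, 86]

at x=0,y=2 over L1,L2:
after L1 α=4/5: [48/5, 16/5, 112/5]
after L2 α=1/2: [683/10, 251/10, 737/10]
rounded: [68, 25, 74]

at x=2,y=1 over L1,L2,L3:
L1 α=3/4: [615/4, 69/2, 27/4]
L2 α=5/7: [1835/14, 1059/7, 1137/14]
L3 α=1/2: [3025/28, 1331/7, 3167/28]
rounded: [108, 190, 113]

query (1,1) [L1,L2,L3] — begin 0,0,0
after L1 α=1/2: [66, 56, 88]
after L2 α=1/8: [643/8, 413/8, 689/8]
after L3 α=1/7: [327/4, 2003/28, 301/4]
= [82, 72, 75]

query (0,2) [L1,L4] — begin 0,0,0
after L1 α=4/5: [48/5, 16/5, 112/5]
after L4 α=7/8: [2229/20, 603/20, 5047/40]
→ [111, 30, 126]


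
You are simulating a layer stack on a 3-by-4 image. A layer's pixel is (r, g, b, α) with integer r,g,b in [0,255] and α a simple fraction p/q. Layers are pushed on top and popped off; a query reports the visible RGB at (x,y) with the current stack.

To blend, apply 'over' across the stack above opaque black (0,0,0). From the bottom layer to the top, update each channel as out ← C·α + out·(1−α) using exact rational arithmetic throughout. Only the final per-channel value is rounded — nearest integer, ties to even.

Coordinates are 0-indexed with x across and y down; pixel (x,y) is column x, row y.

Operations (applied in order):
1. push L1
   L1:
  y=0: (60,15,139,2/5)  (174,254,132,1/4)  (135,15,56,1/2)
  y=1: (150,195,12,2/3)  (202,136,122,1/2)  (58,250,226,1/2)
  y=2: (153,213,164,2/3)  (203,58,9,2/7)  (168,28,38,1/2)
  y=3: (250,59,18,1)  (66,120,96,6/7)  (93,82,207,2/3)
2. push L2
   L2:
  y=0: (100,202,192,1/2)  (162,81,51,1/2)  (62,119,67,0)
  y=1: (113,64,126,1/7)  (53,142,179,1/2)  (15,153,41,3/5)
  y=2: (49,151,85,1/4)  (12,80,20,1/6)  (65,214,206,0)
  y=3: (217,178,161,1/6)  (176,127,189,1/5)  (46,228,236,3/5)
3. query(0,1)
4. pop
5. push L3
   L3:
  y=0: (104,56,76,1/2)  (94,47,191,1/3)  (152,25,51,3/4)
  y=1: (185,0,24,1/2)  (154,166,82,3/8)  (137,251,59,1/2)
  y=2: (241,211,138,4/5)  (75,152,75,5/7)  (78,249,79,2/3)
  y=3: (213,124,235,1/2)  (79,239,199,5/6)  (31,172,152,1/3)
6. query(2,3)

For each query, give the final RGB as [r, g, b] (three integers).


at x=0,y=1 over L1,L2:
after L1 α=2/3: [100, 130, 8]
after L2 α=1/7: [713/7, 844/7, 174/7]
→ [102, 121, 25]

at x=2,y=3 over L1,L3:
+L1 (α=2/3) → [62, 164/3, 138]
+L3 (α=1/3) → [155/3, 844/9, 428/3]
rounded: [52, 94, 143]


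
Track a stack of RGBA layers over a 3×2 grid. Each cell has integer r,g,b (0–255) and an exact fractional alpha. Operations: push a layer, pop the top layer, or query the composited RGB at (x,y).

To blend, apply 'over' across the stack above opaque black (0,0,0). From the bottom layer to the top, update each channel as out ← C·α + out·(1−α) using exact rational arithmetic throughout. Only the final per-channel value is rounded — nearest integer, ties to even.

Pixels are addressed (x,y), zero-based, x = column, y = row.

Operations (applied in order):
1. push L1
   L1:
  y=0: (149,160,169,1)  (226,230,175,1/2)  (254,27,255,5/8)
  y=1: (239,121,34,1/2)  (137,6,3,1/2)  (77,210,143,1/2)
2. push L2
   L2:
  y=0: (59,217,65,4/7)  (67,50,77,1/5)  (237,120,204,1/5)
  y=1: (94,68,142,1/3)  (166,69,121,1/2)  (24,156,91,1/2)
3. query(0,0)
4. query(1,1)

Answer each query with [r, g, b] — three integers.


at x=0,y=0 over L1,L2:
after L1 α=1: [149, 160, 169]
after L2 α=4/7: [683/7, 1348/7, 767/7]
→ [98, 193, 110]

query (1,1) [L1,L2] — begin 0,0,0
after L1 α=1/2: [137/2, 3, 3/2]
after L2 α=1/2: [469/4, 36, 245/4]
rounded: [117, 36, 61]


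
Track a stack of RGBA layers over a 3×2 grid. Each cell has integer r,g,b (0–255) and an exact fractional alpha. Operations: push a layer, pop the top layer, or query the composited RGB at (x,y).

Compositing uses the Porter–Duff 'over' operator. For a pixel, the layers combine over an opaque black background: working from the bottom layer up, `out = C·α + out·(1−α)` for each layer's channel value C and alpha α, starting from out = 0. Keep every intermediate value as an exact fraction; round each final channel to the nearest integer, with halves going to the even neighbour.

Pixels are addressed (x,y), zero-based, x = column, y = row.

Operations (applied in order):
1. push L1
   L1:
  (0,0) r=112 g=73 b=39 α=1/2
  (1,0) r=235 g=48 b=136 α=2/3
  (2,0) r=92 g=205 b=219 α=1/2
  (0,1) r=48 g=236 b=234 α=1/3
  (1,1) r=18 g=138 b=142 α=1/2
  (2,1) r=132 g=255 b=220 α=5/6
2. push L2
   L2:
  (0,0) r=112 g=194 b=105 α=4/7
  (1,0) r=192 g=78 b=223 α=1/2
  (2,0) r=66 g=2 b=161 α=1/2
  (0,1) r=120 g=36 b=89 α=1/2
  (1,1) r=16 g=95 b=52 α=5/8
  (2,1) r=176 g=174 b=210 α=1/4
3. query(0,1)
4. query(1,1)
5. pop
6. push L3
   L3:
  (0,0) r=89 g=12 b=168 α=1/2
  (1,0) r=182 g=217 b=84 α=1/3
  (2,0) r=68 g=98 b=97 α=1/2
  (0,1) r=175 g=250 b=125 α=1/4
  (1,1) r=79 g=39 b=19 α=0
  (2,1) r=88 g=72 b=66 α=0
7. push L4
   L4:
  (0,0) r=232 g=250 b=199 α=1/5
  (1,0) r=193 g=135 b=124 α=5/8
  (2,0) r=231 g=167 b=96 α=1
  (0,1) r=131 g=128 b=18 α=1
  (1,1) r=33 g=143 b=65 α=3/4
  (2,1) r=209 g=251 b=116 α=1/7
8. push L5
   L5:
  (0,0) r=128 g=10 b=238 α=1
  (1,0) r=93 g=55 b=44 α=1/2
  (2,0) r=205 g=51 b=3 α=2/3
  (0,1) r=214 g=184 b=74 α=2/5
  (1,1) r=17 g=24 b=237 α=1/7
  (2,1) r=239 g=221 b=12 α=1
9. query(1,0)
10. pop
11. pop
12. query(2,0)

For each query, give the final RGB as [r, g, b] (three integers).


at x=0,y=1 over L1,L2:
L1 α=1/3: [16, 236/3, 78]
L2 α=1/2: [68, 172/3, 167/2]
rounded: [68, 57, 84]

query (1,1) [L1,L2] — begin 0,0,0
+L1 (α=1/2) → [9, 69, 71]
+L2 (α=5/8) → [107/8, 341/4, 473/8]
= [13, 85, 59]

query (1,0) [L1,L3,L4,L5] — begin 0,0,0
+L1 (α=2/3) → [470/3, 32, 272/3]
+L3 (α=1/3) → [1486/9, 281/3, 796/9]
+L4 (α=5/8) → [4381/24, 239/2, 332/3]
+L5 (α=1/2) → [6613/48, 349/4, 232/3]
= [138, 87, 77]

at x=2,y=0 over L1,L3:
after L1 α=1/2: [46, 205/2, 219/2]
after L3 α=1/2: [57, 401/4, 413/4]
= [57, 100, 103]


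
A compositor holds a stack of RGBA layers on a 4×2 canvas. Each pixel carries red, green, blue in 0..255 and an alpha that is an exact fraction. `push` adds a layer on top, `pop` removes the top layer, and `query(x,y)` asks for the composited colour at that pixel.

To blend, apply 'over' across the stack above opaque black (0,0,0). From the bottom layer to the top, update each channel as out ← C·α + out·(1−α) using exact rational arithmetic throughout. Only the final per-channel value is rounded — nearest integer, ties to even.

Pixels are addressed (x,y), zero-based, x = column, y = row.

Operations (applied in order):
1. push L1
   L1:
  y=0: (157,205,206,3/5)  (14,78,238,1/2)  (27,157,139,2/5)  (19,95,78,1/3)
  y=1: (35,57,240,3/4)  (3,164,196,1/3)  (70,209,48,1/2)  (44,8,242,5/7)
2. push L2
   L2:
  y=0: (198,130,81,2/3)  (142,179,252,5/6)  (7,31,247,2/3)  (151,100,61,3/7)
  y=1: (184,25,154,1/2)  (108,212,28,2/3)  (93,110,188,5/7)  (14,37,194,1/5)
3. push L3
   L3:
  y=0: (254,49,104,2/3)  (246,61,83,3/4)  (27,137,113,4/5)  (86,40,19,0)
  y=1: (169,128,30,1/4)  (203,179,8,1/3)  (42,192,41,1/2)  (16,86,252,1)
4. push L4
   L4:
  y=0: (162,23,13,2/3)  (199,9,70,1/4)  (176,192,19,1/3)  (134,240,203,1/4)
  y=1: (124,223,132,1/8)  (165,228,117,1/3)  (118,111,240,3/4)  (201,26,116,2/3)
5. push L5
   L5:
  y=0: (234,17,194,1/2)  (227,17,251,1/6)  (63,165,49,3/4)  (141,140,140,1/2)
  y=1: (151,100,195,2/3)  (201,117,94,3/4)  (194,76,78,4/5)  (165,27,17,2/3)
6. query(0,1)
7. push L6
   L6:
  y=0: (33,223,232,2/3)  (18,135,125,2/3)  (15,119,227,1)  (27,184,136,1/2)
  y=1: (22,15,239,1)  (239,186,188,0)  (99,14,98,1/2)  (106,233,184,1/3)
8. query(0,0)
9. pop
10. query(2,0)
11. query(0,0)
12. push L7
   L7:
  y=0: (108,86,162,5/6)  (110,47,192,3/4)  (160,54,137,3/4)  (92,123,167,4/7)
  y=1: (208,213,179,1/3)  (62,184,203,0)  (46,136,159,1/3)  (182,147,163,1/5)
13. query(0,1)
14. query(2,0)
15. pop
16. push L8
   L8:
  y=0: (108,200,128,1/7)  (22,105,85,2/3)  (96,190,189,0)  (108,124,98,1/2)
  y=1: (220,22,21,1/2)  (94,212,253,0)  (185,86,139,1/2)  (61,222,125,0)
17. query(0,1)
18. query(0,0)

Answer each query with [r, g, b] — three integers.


(0,1) stack=L1,L2,L3,L4,L5; from [0,0,0]:
after L1 α=3/4: [105/4, 171/4, 180]
after L2 α=1/2: [841/8, 271/8, 167]
after L3 α=1/4: [3875/32, 1837/32, 531/4]
after L4 α=1/8: [31093/256, 19995/256, 4245/32]
after L5 α=2/3: [36135/256, 71195/768, 5575/32]
→ [141, 93, 174]

query (0,0) [L1,L2,L3,L4,L5,L6] — begin 0,0,0
+L1 (α=3/5) → [471/5, 123, 618/5]
+L2 (α=2/3) → [817/5, 383/3, 476/5]
+L3 (α=2/3) → [1119/5, 677/9, 1516/15]
+L4 (α=2/3) → [913/5, 1091/27, 1906/45]
+L5 (α=1/2) → [2083/10, 775/27, 5318/45]
+L6 (α=2/3) → [2743/30, 12817/81, 26198/135]
→ [91, 158, 194]

(2,0) stack=L1,L2,L3,L4,L5; from [0,0,0]:
L1 α=2/5: [54/5, 314/5, 278/5]
L2 α=2/3: [124/15, 208/5, 916/5]
L3 α=4/5: [1744/75, 2948/25, 3176/25]
L4 α=1/3: [16688/225, 10696/75, 6827/75]
L5 α=3/4: [59213/900, 47821/300, 4463/75]
→ [66, 159, 60]

query (0,0) [L1,L2,L3,L4,L5] — begin 0,0,0
L1 α=3/5: [471/5, 123, 618/5]
L2 α=2/3: [817/5, 383/3, 476/5]
L3 α=2/3: [1119/5, 677/9, 1516/15]
L4 α=2/3: [913/5, 1091/27, 1906/45]
L5 α=1/2: [2083/10, 775/27, 5318/45]
rounded: [208, 29, 118]

(0,1) stack=L1,L2,L3,L4,L5,L7; from [0,0,0]:
after L1 α=3/4: [105/4, 171/4, 180]
after L2 α=1/2: [841/8, 271/8, 167]
after L3 α=1/4: [3875/32, 1837/32, 531/4]
after L4 α=1/8: [31093/256, 19995/256, 4245/32]
after L5 α=2/3: [36135/256, 71195/768, 5575/32]
after L7 α=1/3: [62759/384, 152987/1152, 2813/16]
→ [163, 133, 176]

at x=2,y=0 over L1,L2,L3,L4,L5,L7:
L1 α=2/5: [54/5, 314/5, 278/5]
L2 α=2/3: [124/15, 208/5, 916/5]
L3 α=4/5: [1744/75, 2948/25, 3176/25]
L4 α=1/3: [16688/225, 10696/75, 6827/75]
L5 α=3/4: [59213/900, 47821/300, 4463/75]
L7 α=3/4: [491213/3600, 96421/1200, 8822/75]
→ [136, 80, 118]

query (0,1) [L1,L2,L3,L4,L5,L8] — begin 0,0,0
+L1 (α=3/4) → [105/4, 171/4, 180]
+L2 (α=1/2) → [841/8, 271/8, 167]
+L3 (α=1/4) → [3875/32, 1837/32, 531/4]
+L4 (α=1/8) → [31093/256, 19995/256, 4245/32]
+L5 (α=2/3) → [36135/256, 71195/768, 5575/32]
+L8 (α=1/2) → [92455/512, 88091/1536, 6247/64]
rounded: [181, 57, 98]

query (0,0) [L1,L2,L3,L4,L5,L8] — begin 0,0,0
after L1 α=3/5: [471/5, 123, 618/5]
after L2 α=2/3: [817/5, 383/3, 476/5]
after L3 α=2/3: [1119/5, 677/9, 1516/15]
after L4 α=2/3: [913/5, 1091/27, 1906/45]
after L5 α=1/2: [2083/10, 775/27, 5318/45]
after L8 α=1/7: [6789/35, 3350/63, 12556/105]
rounded: [194, 53, 120]


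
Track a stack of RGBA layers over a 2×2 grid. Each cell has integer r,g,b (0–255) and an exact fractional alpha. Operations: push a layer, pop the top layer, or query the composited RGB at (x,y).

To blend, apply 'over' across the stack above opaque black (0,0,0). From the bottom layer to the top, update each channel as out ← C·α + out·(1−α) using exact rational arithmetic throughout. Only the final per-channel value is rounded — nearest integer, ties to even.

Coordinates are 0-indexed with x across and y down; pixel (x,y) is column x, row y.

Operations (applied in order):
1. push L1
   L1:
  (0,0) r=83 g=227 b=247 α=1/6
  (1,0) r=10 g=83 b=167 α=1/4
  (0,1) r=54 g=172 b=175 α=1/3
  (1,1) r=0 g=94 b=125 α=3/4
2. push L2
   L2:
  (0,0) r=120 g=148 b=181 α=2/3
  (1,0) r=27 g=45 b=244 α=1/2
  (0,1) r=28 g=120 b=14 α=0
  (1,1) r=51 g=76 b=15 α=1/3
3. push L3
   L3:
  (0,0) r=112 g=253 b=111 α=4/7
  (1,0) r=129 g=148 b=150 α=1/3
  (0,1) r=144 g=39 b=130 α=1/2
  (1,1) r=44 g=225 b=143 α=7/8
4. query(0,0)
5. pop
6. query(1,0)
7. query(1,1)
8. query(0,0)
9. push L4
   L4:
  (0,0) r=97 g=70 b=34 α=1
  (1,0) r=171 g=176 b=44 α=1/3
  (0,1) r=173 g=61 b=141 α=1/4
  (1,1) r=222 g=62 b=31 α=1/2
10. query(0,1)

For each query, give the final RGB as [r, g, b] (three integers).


query (0,0) [L1,L2,L3] — begin 0,0,0
after L1 α=1/6: [83/6, 227/6, 247/6]
after L2 α=2/3: [1523/18, 2003/18, 2419/18]
after L3 α=4/7: [4211/42, 8075/42, 5083/42]
= [100, 192, 121]

at x=1,y=0 over L1,L2:
+L1 (α=1/4) → [5/2, 83/4, 167/4]
+L2 (α=1/2) → [59/4, 263/8, 1143/8]
rounded: [15, 33, 143]

at x=1,y=1 over L1,L2:
+L1 (α=3/4) → [0, 141/2, 375/4]
+L2 (α=1/3) → [17, 217/3, 135/2]
rounded: [17, 72, 68]

at x=0,y=0 over L1,L2:
L1 α=1/6: [83/6, 227/6, 247/6]
L2 α=2/3: [1523/18, 2003/18, 2419/18]
rounded: [85, 111, 134]

(0,1) stack=L1,L2,L4; from [0,0,0]:
+L1 (α=1/3) → [18, 172/3, 175/3]
+L2 (α=0) → [18, 172/3, 175/3]
+L4 (α=1/4) → [227/4, 233/4, 79]
→ [57, 58, 79]


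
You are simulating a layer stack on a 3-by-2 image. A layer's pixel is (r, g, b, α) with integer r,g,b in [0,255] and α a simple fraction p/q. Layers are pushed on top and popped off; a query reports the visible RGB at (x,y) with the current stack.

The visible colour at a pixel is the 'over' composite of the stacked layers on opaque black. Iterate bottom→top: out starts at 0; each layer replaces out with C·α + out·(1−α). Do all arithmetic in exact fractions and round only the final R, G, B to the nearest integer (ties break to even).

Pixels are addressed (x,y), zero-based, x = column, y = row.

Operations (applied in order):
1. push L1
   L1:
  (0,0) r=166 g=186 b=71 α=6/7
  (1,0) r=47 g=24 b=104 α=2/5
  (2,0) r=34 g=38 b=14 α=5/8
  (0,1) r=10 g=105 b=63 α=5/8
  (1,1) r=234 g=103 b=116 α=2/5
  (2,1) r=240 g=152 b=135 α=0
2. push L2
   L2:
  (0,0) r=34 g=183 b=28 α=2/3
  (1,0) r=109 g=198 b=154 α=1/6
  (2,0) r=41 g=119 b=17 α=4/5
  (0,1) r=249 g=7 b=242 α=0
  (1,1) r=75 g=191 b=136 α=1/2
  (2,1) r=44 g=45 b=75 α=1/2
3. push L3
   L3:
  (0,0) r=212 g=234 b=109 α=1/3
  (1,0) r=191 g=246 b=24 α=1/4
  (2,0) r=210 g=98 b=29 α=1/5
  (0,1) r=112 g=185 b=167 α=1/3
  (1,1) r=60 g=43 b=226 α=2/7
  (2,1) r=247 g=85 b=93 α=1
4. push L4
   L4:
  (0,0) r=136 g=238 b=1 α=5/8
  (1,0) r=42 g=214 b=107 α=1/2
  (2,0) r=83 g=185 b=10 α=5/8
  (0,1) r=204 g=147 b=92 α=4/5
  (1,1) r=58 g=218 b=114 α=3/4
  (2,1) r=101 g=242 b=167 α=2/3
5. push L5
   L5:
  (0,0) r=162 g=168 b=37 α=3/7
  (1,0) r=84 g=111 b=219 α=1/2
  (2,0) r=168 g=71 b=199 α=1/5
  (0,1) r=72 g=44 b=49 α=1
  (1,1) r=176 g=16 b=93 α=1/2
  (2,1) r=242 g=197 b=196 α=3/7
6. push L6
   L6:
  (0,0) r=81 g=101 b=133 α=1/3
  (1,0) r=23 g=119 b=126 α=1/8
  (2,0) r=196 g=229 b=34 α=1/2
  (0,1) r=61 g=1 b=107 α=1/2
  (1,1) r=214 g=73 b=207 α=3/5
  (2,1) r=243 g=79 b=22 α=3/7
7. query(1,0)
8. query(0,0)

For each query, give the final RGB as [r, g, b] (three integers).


at x=1,y=0 over L1,L2,L3,L4,L5,L6:
L1 α=2/5: [94/5, 48/5, 208/5]
L2 α=1/6: [203/6, 41, 181/3]
L3 α=1/4: [585/8, 369/4, 205/4]
L4 α=1/2: [921/16, 1225/8, 633/8]
L5 α=1/2: [2265/32, 2113/16, 2385/16]
L6 α=1/8: [16591/256, 16695/128, 18711/128]
→ [65, 130, 146]

at x=0,y=0 over L1,L2,L3,L4,L5,L6:
after L1 α=6/7: [996/7, 1116/7, 426/7]
after L2 α=2/3: [1472/21, 1226/7, 818/21]
after L3 α=1/3: [7396/63, 4090/21, 3925/63]
after L4 α=5/8: [5419/42, 3105/14, 2015/84]
after L5 α=3/7: [21044/147, 9738/49, 4346/147]
after L6 α=1/3: [53995/441, 24425/147, 28243/441]
= [122, 166, 64]


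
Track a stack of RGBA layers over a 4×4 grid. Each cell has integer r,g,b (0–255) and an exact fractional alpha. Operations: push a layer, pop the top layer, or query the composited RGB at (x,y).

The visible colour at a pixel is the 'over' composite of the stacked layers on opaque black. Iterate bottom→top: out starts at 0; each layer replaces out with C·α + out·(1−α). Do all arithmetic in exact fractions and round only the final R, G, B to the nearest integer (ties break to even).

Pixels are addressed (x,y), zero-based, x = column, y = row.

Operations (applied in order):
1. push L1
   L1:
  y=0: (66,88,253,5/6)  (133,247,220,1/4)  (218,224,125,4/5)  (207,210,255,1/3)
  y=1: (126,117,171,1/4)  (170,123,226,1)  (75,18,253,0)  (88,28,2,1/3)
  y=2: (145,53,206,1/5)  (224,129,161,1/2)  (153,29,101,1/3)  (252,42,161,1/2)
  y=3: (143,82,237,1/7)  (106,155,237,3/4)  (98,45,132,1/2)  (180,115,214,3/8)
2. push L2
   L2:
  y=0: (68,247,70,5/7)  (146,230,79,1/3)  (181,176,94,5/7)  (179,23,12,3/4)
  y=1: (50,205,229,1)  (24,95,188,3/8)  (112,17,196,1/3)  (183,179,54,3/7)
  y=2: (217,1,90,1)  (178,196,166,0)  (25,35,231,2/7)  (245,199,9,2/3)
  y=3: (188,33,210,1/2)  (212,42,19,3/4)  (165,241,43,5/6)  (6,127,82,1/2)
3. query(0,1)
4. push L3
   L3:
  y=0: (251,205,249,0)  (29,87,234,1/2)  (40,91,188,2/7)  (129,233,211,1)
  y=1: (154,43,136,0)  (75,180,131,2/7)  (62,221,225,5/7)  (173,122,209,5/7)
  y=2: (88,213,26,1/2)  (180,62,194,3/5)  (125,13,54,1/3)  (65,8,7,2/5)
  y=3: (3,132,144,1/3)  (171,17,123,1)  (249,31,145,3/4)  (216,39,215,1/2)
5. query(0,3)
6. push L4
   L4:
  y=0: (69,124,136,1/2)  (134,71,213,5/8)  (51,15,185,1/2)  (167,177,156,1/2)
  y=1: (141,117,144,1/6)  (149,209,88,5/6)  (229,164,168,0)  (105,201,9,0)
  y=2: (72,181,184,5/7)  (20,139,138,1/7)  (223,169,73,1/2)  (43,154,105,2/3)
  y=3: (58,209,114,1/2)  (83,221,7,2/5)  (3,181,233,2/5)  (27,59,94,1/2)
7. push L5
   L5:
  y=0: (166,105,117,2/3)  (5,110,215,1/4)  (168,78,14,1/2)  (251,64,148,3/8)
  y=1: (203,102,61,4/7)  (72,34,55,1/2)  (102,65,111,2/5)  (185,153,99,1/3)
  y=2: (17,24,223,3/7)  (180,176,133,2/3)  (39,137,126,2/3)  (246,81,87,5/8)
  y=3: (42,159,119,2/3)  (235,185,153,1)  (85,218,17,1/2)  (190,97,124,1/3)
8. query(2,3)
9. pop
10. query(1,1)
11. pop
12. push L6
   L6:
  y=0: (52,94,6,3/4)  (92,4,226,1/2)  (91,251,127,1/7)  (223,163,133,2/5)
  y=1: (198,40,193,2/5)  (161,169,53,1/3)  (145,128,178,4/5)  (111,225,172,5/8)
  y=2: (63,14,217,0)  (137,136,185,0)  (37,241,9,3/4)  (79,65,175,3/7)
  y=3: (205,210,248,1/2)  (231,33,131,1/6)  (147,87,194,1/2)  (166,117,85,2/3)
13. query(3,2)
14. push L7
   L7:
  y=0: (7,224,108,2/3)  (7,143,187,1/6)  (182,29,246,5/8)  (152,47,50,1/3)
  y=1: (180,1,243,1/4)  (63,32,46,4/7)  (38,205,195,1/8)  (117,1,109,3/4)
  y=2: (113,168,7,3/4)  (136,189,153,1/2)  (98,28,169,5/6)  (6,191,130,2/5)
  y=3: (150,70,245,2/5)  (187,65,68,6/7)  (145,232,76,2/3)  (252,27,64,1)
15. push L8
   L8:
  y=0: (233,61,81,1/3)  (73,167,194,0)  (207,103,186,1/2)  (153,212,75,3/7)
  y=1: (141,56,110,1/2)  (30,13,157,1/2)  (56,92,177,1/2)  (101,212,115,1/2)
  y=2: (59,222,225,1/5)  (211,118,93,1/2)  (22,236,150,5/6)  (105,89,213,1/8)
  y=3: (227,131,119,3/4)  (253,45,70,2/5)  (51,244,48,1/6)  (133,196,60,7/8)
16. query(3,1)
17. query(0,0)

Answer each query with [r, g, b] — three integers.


at x=0,y=1 over L1,L2:
L1 α=1/4: [63/2, 117/4, 171/4]
L2 α=1: [50, 205, 229]
= [50, 205, 229]

at x=0,y=3 over L1,L2,L3:
L1 α=1/7: [143/7, 82/7, 237/7]
L2 α=1/2: [1459/14, 313/14, 1707/14]
L3 α=1/3: [1480/21, 1237/21, 905/7]
→ [70, 59, 129]

(2,3) stack=L1,L2,L3,L4,L5; from [0,0,0]:
after L1 α=1/2: [49, 45/2, 66]
after L2 α=5/6: [437/3, 2455/12, 281/6]
after L3 α=3/4: [1339/6, 3571/48, 2891/24]
after L4 α=2/5: [1351/10, 9363/80, 6619/40]
after L5 α=1/2: [2201/20, 26803/160, 7299/80]
rounded: [110, 168, 91]

at x=1,y=1 over L1,L2,L3,L4:
after L1 α=1: [170, 123, 226]
after L2 α=3/8: [461/4, 225/2, 847/4]
after L3 α=2/7: [415/4, 1845/14, 5283/28]
after L4 α=5/6: [3395/24, 16475/84, 17603/168]
→ [141, 196, 105]

at x=3,y=2 over L1,L2,L3,L6:
after L1 α=1/2: [126, 21, 161/2]
after L2 α=2/3: [616/3, 419/3, 197/6]
after L3 α=2/5: [746/5, 87, 45/2]
after L6 α=3/7: [4169/35, 543/7, 615/7]
rounded: [119, 78, 88]

(3,1) stack=L1,L2,L3,L6,L7,L8; from [0,0,0]:
+L1 (α=1/3) → [88/3, 28/3, 2/3]
+L2 (α=3/7) → [1999/21, 1723/21, 494/21]
+L3 (α=5/7) → [22163/147, 16256/147, 22933/147]
+L6 (α=5/8) → [24679/196, 71381/392, 65073/392]
+L7 (α=3/4) → [93475/784, 72557/1568, 193257/1568]
+L8 (α=1/2) → [172659/1568, 404973/3136, 373577/3136]
→ [110, 129, 119]

at x=0,y=0 over L1,L2,L3,L6,L7,L8:
L1 α=5/6: [55, 220/3, 1265/6]
L2 α=5/7: [450/7, 4145/21, 2315/21]
L3 α=0: [450/7, 4145/21, 2315/21]
L6 α=3/4: [771/14, 10067/84, 2693/84]
L7 α=2/3: [967/42, 47699/252, 20837/252]
L8 α=1/3: [5860/63, 55385/378, 31043/378]
= [93, 147, 82]
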